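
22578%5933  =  4779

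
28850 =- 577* ( - 50)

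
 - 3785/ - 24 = 157 + 17/24 = 157.71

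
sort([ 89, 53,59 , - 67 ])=[ - 67, 53, 59 , 89]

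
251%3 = 2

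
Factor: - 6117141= - 3^1 * 61^1*33427^1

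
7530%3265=1000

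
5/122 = 5/122 = 0.04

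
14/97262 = 7/48631= 0.00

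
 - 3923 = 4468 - 8391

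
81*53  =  4293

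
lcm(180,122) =10980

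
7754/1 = 7754 = 7754.00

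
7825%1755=805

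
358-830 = -472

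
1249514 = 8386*149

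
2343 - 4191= - 1848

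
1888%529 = 301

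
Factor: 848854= 2^1 * 37^1*11471^1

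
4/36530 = 2/18265 = 0.00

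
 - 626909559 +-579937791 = -1206847350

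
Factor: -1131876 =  -2^2*3^2*23^1 *1367^1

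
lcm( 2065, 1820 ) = 107380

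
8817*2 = 17634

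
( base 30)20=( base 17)39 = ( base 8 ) 74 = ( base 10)60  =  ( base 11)55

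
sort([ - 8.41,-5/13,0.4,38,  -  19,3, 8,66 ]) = [-19, - 8.41,-5/13,0.4,  3, 8, 38, 66 ] 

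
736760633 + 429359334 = 1166119967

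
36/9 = 4=4.00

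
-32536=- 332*98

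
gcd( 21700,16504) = 4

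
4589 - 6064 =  -1475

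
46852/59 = 46852/59 = 794.10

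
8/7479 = 8/7479  =  0.00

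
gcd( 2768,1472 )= 16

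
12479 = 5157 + 7322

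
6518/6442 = 1 + 38/3221 =1.01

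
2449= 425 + 2024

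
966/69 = 14 = 14.00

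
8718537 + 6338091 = 15056628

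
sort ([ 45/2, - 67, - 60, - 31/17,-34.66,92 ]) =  [  -  67,- 60, - 34.66, - 31/17,45/2, 92 ]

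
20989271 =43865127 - 22875856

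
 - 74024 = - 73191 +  - 833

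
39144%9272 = 2056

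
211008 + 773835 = 984843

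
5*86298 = 431490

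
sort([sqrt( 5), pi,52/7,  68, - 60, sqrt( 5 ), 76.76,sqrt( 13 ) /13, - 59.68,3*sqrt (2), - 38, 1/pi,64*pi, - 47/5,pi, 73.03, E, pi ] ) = [- 60, - 59.68,  -  38, - 47/5, sqrt( 13)/13, 1/pi, sqrt(5 ), sqrt( 5), E , pi , pi, pi, 3 * sqrt(2), 52/7 , 68,73.03, 76.76, 64*pi] 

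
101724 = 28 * 3633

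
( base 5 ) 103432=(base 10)3617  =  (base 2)111000100001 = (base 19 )a07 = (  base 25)5jh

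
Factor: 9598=2^1*4799^1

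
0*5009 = 0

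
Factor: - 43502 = -2^1*21751^1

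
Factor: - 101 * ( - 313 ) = 31613 = 101^1 * 313^1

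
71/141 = 71/141 = 0.50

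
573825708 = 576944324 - 3118616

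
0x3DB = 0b1111011011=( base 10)987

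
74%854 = 74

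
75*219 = 16425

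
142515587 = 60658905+81856682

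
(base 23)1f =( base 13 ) 2C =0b100110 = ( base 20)1I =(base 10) 38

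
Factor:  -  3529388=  - 2^2*313^1*2819^1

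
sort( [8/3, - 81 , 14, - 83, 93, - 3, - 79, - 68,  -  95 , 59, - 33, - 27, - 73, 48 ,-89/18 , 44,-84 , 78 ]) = [-95, - 84 , - 83, - 81, - 79, - 73,-68,  -  33, - 27, - 89/18,  -  3, 8/3,14, 44,48, 59 , 78,93 ] 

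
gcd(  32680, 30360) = 40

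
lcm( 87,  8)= 696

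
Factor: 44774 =2^1 * 61^1 *367^1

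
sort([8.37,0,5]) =[ 0, 5,8.37]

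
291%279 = 12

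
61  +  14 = 75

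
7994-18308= - 10314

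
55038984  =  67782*812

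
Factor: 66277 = 191^1*347^1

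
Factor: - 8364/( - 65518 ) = 2^1* 3^1 * 47^(  -  1 ) = 6/47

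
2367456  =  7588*312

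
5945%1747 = 704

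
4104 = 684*6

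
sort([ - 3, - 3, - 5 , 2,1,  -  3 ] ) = [ - 5, - 3,-3, - 3, 1, 2]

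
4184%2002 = 180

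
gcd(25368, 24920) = 56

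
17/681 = 17/681 = 0.02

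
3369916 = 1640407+1729509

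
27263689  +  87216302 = 114479991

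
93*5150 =478950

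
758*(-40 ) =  - 30320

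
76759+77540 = 154299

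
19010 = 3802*5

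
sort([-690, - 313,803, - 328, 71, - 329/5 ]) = [ - 690, - 328, - 313, - 329/5,71, 803 ]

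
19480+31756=51236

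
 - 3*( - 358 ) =1074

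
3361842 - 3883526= - 521684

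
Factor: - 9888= -2^5 *3^1*103^1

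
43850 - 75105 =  - 31255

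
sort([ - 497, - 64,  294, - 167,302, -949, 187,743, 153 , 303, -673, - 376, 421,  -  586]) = [ - 949, - 673, - 586,-497, - 376, - 167, - 64, 153, 187, 294, 302,  303 , 421,743] 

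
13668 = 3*4556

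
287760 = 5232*55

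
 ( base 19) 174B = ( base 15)2C18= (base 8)22401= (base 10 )9473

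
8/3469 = 8/3469 = 0.00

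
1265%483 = 299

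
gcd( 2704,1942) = 2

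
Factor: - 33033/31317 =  - 77/73 = - 7^1 * 11^1*73^(  -  1) 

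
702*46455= 32611410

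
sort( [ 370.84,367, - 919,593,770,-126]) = [-919, -126, 367, 370.84,593, 770 ]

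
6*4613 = 27678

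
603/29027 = 603/29027 = 0.02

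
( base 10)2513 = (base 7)10220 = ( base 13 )11B4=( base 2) 100111010001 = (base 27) 3C2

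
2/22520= 1/11260 = 0.00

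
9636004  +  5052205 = 14688209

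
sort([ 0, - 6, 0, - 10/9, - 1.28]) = [ - 6, - 1.28, - 10/9,0,0]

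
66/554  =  33/277=0.12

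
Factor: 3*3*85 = 765= 3^2*5^1*17^1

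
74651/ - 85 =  - 74651/85 = -  878.25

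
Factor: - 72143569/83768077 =-103^1 *700423^1*83768077^( - 1)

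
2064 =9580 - 7516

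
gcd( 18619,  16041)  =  1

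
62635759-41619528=21016231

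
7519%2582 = 2355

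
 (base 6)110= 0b101010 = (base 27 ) 1F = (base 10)42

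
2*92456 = 184912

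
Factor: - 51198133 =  - 7^1*137^1*197^1*271^1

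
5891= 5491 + 400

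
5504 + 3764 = 9268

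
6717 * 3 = 20151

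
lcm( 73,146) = 146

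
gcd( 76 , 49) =1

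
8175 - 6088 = 2087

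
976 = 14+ 962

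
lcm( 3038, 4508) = 139748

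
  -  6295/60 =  - 105 + 1/12 =-104.92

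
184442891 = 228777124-44334233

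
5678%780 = 218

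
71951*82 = 5899982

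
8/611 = 8/611   =  0.01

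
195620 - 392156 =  - 196536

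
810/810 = 1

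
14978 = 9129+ 5849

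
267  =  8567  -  8300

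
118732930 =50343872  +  68389058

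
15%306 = 15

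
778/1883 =778/1883 = 0.41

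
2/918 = 1/459 = 0.00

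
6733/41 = 164  +  9/41 = 164.22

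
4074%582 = 0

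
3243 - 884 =2359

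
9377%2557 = 1706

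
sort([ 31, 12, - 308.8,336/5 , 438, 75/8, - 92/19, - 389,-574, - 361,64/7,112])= [  -  574, - 389, - 361,- 308.8, - 92/19, 64/7,75/8,12,  31, 336/5, 112, 438]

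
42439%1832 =303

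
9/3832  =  9/3832  =  0.00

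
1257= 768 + 489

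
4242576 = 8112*523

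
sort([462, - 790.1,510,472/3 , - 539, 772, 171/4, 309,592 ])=[ - 790.1,-539,171/4,472/3,309,  462, 510,592,772 ]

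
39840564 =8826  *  4514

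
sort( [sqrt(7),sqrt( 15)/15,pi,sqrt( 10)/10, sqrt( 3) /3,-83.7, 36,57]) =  [ - 83.7,  sqrt( 15)/15,sqrt(10)/10, sqrt( 3) /3,sqrt( 7 ),pi, 36,57]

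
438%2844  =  438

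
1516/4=379=379.00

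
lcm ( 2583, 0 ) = 0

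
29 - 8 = 21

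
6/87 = 2/29 =0.07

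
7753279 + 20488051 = 28241330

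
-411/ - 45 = 9+2/15 = 9.13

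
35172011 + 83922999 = 119095010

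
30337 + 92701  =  123038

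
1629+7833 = 9462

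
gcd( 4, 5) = 1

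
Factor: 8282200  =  2^3*5^2*41411^1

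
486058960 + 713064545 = 1199123505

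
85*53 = 4505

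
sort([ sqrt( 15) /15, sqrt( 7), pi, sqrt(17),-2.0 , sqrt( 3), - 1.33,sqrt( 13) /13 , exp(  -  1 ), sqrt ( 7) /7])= [ - 2.0, - 1.33, sqrt(15)/15, sqrt( 13) /13, exp( -1 ), sqrt( 7)/7 , sqrt( 3)  ,  sqrt( 7), pi,  sqrt(17 ) ] 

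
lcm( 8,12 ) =24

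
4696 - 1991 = 2705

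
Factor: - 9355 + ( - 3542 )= - 12897 = - 3^2*1433^1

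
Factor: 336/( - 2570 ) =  - 2^3*3^1 * 5^( - 1 )*7^1*257^( - 1)= - 168/1285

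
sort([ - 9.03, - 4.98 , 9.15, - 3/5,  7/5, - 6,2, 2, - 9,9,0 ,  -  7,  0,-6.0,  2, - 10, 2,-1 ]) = [-10, - 9.03,  -  9,-7,-6,-6.0,  -  4.98,-1, - 3/5, 0,0,7/5, 2, 2,2,2,9,9.15 ]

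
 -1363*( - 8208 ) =11187504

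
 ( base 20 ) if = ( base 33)BC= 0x177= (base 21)hi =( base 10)375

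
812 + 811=1623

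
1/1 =1=1.00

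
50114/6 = 25057/3=8352.33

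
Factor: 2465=5^1*17^1 * 29^1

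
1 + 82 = 83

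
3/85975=3/85975 = 0.00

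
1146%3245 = 1146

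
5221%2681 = 2540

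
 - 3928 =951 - 4879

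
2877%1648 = 1229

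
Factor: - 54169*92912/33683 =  - 5032950128/33683 = - 2^4*13^( - 1 )*19^1*2591^( - 1 ) * 2851^1*5807^1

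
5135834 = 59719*86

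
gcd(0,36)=36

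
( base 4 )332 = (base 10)62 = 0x3E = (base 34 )1S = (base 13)4A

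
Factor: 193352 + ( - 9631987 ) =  - 9438635= -5^1*1887727^1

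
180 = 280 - 100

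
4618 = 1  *4618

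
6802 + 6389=13191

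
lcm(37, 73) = 2701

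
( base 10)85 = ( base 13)67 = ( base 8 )125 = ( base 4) 1111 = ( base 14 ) 61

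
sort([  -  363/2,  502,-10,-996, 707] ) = [ -996, -363/2,-10, 502, 707]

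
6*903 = 5418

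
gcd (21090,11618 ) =74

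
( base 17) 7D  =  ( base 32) 44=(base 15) 8C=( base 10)132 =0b10000100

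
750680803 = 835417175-84736372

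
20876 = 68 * 307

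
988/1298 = 494/649 =0.76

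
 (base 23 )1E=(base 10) 37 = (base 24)1D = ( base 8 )45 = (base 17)23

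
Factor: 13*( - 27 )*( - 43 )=15093= 3^3*13^1*43^1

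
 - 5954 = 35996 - 41950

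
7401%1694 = 625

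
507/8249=507/8249 = 0.06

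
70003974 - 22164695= 47839279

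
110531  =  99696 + 10835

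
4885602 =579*8438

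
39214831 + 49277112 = 88491943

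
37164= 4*9291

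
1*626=626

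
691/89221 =691/89221= 0.01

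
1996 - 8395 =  - 6399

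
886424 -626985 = 259439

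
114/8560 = 57/4280 = 0.01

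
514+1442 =1956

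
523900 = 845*620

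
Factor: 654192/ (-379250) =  - 327096/189625 = - 2^3*3^2*5^ ( - 3)*7^1*11^1*37^( - 1)*41^ ( - 1)*59^1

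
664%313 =38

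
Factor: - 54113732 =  - 2^2*47^1*73^1*3943^1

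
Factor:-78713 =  - 78713^1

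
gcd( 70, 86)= 2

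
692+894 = 1586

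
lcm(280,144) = 5040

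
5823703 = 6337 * 919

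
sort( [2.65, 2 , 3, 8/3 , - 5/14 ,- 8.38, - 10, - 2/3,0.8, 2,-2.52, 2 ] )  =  [ - 10, - 8.38, - 2.52,-2/3, - 5/14, 0.8,2,2, 2 , 2.65,8/3, 3 ] 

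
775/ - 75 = -31/3 = - 10.33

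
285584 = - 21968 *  (- 13)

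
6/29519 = 6/29519 = 0.00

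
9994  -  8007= 1987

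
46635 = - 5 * (  -  9327 )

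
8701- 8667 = 34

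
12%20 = 12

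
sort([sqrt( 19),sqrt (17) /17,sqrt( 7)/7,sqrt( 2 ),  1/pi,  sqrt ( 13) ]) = [ sqrt(17)/17,1/pi, sqrt(7)/7,  sqrt(2 ),sqrt( 13 ),sqrt( 19)] 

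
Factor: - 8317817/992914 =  - 2^( - 1)*13^ (- 1) * 113^1*38189^( - 1)*73609^1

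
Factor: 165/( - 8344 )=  - 2^( - 3)*3^1*5^1*7^(  -  1)*11^1*149^( - 1 ) 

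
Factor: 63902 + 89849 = 153751 = 13^1*11827^1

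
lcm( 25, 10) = 50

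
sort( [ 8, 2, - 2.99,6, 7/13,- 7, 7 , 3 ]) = [-7, - 2.99,7/13,2,3,6,  7,8]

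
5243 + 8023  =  13266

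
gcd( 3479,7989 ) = 1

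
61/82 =61/82 = 0.74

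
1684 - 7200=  - 5516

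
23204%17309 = 5895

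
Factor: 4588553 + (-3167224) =7^1 * 13^1* 15619^1 = 1421329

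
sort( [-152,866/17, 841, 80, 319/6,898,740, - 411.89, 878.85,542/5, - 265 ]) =[ - 411.89, - 265, - 152,866/17,319/6,80 , 542/5,  740,841, 878.85,  898]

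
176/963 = 176/963=   0.18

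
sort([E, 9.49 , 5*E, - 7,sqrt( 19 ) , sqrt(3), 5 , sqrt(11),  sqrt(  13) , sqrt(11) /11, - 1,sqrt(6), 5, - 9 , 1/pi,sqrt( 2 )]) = [-9, - 7, - 1,sqrt( 11) /11,1/pi,  sqrt( 2),sqrt( 3 ), sqrt( 6), E,sqrt(11) , sqrt(13 ),sqrt(19 ), 5, 5,9.49, 5 * E] 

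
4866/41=4866/41=118.68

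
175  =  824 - 649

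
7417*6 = 44502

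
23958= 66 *363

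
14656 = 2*7328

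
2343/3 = 781 = 781.00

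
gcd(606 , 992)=2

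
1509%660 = 189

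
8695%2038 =543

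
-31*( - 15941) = 494171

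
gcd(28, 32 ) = 4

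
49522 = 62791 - 13269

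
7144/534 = 13  +  101/267 = 13.38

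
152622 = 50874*3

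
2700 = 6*450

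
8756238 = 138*63451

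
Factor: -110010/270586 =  - 3^1 * 5^1*19^1*701^ ( - 1) = - 285/701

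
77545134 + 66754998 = 144300132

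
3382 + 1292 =4674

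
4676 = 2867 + 1809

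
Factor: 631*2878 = 2^1 * 631^1*1439^1  =  1816018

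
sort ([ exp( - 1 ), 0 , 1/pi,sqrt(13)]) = [ 0,  1/pi , exp( - 1),  sqrt( 13)]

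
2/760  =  1/380 =0.00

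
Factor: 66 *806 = 2^2 * 3^1*11^1*13^1*31^1  =  53196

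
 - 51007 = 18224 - 69231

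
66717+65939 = 132656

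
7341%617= 554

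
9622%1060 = 82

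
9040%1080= 400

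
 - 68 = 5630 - 5698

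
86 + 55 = 141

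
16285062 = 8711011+7574051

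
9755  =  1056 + 8699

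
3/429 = 1/143  =  0.01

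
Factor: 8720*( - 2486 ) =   -  2^5*5^1*11^1*109^1*113^1  =  - 21677920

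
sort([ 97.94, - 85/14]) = [- 85/14 , 97.94] 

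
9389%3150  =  3089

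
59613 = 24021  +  35592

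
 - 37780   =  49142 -86922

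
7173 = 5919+1254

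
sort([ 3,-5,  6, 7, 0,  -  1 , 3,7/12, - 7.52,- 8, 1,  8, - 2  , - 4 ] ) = [- 8, - 7.52, - 5, - 4, - 2,-1,0, 7/12, 1,3,  3,  6,  7, 8 ]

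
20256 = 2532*8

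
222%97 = 28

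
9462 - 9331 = 131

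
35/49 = 5/7= 0.71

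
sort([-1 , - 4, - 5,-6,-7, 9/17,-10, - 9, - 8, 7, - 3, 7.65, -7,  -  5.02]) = [-10,  -  9,-8, - 7,-7,  -  6, - 5.02, - 5,-4, - 3,-1,9/17,7 , 7.65]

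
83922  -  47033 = 36889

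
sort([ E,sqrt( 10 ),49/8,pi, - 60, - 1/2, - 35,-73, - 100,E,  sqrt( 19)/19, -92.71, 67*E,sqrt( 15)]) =[  -  100, - 92.71, - 73, - 60, -35, - 1/2,sqrt( 19) /19,E, E,pi,sqrt(10 ),sqrt (15), 49/8,67*E ] 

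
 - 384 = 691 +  - 1075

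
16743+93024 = 109767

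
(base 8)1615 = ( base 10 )909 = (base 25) 1B9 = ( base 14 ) 48D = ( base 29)12a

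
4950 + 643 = 5593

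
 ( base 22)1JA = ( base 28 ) 14G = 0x390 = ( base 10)912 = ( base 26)192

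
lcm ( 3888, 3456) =31104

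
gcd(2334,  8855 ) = 1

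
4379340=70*62562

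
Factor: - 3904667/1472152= - 2^( - 3) * 11^(-1) * 13^1*31^1*9689^1*16729^( - 1) 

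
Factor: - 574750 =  - 2^1*5^3*11^2*19^1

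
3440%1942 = 1498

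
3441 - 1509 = 1932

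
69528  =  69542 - 14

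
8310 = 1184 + 7126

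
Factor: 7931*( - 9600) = -2^7*3^1*5^2*7^1*11^1*103^1 = - 76137600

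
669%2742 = 669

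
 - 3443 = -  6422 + 2979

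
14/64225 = 2/9175 = 0.00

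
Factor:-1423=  - 1423^1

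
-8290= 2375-10665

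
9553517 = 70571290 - 61017773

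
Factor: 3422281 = 839^1* 4079^1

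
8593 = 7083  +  1510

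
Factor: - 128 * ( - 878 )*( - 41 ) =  - 4607744 = - 2^8 * 41^1*439^1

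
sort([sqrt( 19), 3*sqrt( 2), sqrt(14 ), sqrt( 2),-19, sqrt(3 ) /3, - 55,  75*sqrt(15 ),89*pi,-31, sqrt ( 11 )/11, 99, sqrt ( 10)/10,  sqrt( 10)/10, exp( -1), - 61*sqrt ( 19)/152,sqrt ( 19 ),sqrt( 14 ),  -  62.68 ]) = [-62.68, - 55,-31,-19,- 61*sqrt( 19 )/152,sqrt ( 11 ) /11,sqrt( 10)/10,  sqrt (10 ) /10, exp(-1 ),  sqrt( 3) /3, sqrt( 2 ),sqrt (14 ), sqrt( 14),3*sqrt( 2 ),  sqrt ( 19),  sqrt( 19),  99, 89 * pi,75*sqrt( 15) ]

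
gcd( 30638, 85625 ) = 1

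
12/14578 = 6/7289  =  0.00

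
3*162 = 486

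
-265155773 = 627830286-892986059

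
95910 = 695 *138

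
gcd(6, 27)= 3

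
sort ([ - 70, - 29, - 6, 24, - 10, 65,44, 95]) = [ - 70 , - 29, - 10,-6,24, 44,65,95]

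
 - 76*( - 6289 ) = 477964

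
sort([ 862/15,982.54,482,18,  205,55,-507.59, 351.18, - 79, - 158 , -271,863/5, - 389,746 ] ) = [  -  507.59, - 389, - 271, - 158, - 79,18, 55,862/15,863/5 , 205,351.18,482,746,982.54 ] 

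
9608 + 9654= 19262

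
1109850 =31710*35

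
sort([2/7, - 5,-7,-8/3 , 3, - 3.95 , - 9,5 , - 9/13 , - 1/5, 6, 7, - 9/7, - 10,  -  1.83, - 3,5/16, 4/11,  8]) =[ - 10,-9, - 7, - 5 , - 3.95,-3 , - 8/3,-1.83,-9/7, -9/13, - 1/5,  2/7 , 5/16,4/11 , 3,  5,6,7, 8 ]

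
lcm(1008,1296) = 9072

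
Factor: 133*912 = 2^4* 3^1*7^1 *19^2 = 121296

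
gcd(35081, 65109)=1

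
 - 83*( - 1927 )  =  159941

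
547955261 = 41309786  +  506645475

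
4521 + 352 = 4873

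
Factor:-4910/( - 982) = 5 = 5^1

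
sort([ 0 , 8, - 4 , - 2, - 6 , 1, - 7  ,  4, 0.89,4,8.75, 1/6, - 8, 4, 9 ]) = [- 8, -7, - 6, - 4,- 2 , 0,1/6,0.89,1,  4,4,4,8,8.75, 9 ] 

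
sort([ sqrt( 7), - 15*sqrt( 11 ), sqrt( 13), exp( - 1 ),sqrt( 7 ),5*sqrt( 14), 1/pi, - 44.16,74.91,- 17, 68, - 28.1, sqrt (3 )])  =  [  -  15*sqrt ( 11 ), - 44.16,- 28.1, - 17, 1/pi, exp(  -  1), sqrt(3 ), sqrt( 7), sqrt( 7 ), sqrt( 13),5*sqrt( 14),68, 74.91]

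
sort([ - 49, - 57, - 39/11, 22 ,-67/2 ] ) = [-57 , -49, -67/2,-39/11, 22 ]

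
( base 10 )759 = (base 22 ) 1cb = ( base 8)1367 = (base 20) 1HJ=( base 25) 159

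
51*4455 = 227205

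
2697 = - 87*( - 31) 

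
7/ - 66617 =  - 1  +  66610/66617=- 0.00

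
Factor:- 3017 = -7^1*431^1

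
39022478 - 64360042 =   -  25337564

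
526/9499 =526/9499 = 0.06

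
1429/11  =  1429/11 =129.91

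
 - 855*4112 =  - 3515760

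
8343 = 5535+2808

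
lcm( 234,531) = 13806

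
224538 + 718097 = 942635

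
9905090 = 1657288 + 8247802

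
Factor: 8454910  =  2^1*5^1* 845491^1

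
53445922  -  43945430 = 9500492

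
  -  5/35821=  - 5/35821 = -  0.00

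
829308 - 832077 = -2769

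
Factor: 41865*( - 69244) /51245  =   - 579780012/10249 = - 2^2*3^1*7^1 * 37^ (  -  1)*277^ (  -  1)*2473^1* 2791^1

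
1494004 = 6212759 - 4718755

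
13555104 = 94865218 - 81310114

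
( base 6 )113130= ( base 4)2120232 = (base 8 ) 23056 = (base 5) 303044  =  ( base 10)9774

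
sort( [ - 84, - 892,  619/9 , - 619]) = [ - 892, - 619, -84,  619/9]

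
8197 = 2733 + 5464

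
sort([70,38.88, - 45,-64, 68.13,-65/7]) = [-64, - 45 ,- 65/7,38.88,68.13, 70 ] 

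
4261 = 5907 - 1646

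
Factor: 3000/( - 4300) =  - 2^1* 3^1*5^1*43^( - 1 ) = -30/43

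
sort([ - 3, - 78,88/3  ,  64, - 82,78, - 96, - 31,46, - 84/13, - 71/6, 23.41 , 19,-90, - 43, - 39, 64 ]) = [ - 96, - 90,-82, - 78, - 43, - 39,  -  31, - 71/6, - 84/13, - 3,  19,23.41, 88/3,  46,64, 64,78 ] 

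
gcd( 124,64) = 4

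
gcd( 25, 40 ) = 5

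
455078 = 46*9893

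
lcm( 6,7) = 42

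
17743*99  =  1756557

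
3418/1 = 3418 = 3418.00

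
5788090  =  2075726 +3712364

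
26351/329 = 80 + 31/329 = 80.09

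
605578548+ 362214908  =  967793456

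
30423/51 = 596 + 9/17=596.53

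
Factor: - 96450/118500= - 643/790=- 2^ ( - 1) * 5^( - 1 )*79^( - 1 )*643^1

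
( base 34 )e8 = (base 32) f4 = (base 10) 484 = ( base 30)g4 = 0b111100100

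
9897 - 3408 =6489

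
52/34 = 1+9/17  =  1.53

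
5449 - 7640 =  - 2191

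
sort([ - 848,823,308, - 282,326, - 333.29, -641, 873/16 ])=[ - 848 , - 641, - 333.29, - 282,873/16, 308, 326,823]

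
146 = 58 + 88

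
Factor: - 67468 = -2^2*101^1 * 167^1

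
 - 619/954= - 619/954 = - 0.65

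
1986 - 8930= - 6944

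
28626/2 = 14313 = 14313.00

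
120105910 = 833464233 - 713358323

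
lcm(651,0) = 0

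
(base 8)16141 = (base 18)147B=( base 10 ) 7265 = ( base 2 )1110001100001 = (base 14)290D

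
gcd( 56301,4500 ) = 3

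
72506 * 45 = 3262770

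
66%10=6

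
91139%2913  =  836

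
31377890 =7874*3985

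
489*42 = 20538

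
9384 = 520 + 8864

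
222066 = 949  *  234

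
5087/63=80 + 47/63  =  80.75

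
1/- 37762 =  - 1/37762 = - 0.00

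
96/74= 48/37 = 1.30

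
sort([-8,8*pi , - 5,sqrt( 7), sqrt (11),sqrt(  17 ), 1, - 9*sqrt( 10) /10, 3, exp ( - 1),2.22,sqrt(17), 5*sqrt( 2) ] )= [ - 8, - 5 , - 9*sqrt(10)/10,  exp(-1 ),1,2.22,sqrt(7),3,sqrt( 11) , sqrt( 17), sqrt( 17), 5*sqrt(2) , 8*pi] 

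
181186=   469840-288654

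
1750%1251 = 499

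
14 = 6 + 8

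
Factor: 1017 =3^2*113^1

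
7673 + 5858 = 13531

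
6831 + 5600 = 12431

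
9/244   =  9/244 =0.04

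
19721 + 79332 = 99053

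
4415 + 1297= 5712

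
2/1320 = 1/660 = 0.00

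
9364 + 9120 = 18484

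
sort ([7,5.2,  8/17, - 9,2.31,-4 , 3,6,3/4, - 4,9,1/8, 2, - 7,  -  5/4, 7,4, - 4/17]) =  [ - 9, - 7, - 4, - 4, - 5/4, - 4/17,  1/8, 8/17, 3/4, 2,2.31,3,4,5.2 , 6, 7,7,9 ]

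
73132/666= 36566/333 = 109.81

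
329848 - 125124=204724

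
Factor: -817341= - 3^1 *7^1*38921^1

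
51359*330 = 16948470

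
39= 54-15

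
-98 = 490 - 588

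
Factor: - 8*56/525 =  - 2^6 * 3^(  -  1 )*5^( - 2) = - 64/75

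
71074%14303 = 13862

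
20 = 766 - 746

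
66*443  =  29238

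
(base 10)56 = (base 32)1O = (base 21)2E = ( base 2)111000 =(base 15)3B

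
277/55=277/55 = 5.04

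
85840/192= 447 + 1/12  =  447.08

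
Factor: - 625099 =-73^1*8563^1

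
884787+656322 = 1541109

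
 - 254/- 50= 5 + 2/25 =5.08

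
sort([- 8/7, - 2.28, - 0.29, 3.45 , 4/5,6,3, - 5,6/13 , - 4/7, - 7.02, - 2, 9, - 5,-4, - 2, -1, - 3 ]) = [ - 7.02,-5, - 5, - 4, - 3,-2.28,-2, - 2, - 8/7, - 1, - 4/7,-0.29, 6/13,4/5,3, 3.45, 6, 9]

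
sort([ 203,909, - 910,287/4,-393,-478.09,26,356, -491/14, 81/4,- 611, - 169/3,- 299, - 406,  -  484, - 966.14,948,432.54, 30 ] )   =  [ - 966.14, - 910,  -  611, - 484, - 478.09, - 406, - 393, - 299, - 169/3, - 491/14, 81/4,26,30,287/4, 203 , 356,432.54, 909,948 ]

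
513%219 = 75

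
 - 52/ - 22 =2 + 4/11 = 2.36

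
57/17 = 3  +  6/17 = 3.35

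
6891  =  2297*3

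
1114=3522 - 2408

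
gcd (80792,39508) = 4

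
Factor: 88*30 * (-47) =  - 124080 = - 2^4*3^1*5^1*11^1*47^1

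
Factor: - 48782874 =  - 2^1*3^1*7^1 * 1161497^1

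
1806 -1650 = 156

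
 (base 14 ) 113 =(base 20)ad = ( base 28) 7H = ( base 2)11010101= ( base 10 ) 213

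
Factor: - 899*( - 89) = 80011 = 29^1 *31^1*89^1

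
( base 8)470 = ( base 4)10320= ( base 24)D0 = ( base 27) bf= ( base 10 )312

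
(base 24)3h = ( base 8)131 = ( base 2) 1011001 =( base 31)2R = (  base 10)89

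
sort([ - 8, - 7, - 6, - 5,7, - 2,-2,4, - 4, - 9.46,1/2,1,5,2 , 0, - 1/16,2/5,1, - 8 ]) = [ - 9.46, - 8, - 8, - 7,-6, - 5, - 4, - 2, - 2, - 1/16,  0, 2/5, 1/2, 1,1,  2,4,5, 7] 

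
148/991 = 148/991= 0.15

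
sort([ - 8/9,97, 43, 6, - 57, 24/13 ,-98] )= [ - 98, - 57 , - 8/9,24/13, 6, 43, 97]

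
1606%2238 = 1606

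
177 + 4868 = 5045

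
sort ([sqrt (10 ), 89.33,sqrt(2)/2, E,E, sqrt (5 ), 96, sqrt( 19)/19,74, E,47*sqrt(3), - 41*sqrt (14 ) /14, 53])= [ - 41  *sqrt(14 )/14,sqrt (19)/19 , sqrt (2)/2, sqrt(5),  E , E, E, sqrt(10),53, 74, 47*sqrt( 3),89.33, 96]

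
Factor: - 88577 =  - 101^1*877^1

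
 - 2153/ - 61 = 2153/61 = 35.30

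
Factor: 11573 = 71^1 * 163^1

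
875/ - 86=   -  875/86 = -10.17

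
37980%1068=600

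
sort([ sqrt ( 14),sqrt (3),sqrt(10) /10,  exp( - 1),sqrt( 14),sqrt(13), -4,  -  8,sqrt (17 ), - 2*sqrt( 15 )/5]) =[ - 8, - 4, - 2*sqrt(15) /5,  sqrt( 10)/10,  exp( - 1 ),sqrt (3 ) , sqrt(13), sqrt (14 ), sqrt (14),sqrt( 17 ) ]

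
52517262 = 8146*6447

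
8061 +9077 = 17138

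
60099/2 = 30049 + 1/2 = 30049.50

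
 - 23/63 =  - 23/63 = - 0.37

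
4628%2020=588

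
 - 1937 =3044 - 4981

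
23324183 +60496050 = 83820233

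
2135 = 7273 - 5138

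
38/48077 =38/48077 = 0.00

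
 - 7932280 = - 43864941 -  - 35932661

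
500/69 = 7 + 17/69 = 7.25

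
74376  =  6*12396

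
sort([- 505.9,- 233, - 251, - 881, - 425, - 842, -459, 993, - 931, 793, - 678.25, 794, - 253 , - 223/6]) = [ - 931, - 881, - 842, - 678.25, - 505.9, - 459, - 425,-253, -251,-233 , - 223/6,793,  794,993]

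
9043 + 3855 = 12898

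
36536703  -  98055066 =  - 61518363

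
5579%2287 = 1005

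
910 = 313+597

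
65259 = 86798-21539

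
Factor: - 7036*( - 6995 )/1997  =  49216820/1997=   2^2*5^1 * 1399^1*1759^1 * 1997^(- 1)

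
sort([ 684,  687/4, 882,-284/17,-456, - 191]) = [ - 456,  -  191,-284/17, 687/4, 684,882]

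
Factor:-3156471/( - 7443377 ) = 3^2* 350719^1* 7443377^( - 1 ) 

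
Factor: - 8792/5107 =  - 2^3*7^1*157^1* 5107^(- 1)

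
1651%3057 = 1651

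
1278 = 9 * 142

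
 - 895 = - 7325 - - 6430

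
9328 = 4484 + 4844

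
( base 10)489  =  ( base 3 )200010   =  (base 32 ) F9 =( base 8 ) 751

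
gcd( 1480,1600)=40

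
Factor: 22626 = 2^1*3^3*419^1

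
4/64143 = 4/64143= 0.00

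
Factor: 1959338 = 2^1*43^1*22783^1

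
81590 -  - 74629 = 156219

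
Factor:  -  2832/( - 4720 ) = 3/5=3^1 * 5^(-1)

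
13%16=13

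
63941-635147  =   - 571206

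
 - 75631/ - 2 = 75631/2 = 37815.50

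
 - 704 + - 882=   -  1586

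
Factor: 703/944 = 2^( -4 )* 19^1*37^1*59^( - 1)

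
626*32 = 20032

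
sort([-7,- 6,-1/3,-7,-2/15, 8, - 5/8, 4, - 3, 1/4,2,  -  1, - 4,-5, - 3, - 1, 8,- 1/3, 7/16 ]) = [ - 7, - 7, - 6, - 5 , - 4, - 3 ,-3,-1, - 1,-5/8, - 1/3, - 1/3, -2/15,1/4,7/16, 2 , 4, 8, 8]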